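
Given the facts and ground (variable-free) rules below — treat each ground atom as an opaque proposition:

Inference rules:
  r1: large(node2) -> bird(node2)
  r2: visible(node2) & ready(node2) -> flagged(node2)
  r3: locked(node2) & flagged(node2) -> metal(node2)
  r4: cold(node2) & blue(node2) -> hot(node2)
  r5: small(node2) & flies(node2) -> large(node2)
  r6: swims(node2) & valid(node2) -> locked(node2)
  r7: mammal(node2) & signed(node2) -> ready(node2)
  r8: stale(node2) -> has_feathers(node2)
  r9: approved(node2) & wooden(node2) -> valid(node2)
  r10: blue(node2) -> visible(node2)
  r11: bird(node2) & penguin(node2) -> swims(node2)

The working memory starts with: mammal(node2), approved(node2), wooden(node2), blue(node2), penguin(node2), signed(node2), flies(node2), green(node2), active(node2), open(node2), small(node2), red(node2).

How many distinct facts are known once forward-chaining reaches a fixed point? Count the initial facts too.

Round 1: r5 [small(node2) & flies(node2) -> large(node2)]; r7 [mammal(node2) & signed(node2) -> ready(node2)]; r9 [approved(node2) & wooden(node2) -> valid(node2)]; r10 [blue(node2) -> visible(node2)]. Adds large(node2), ready(node2), valid(node2), visible(node2).
Round 2: r1 [large(node2) -> bird(node2)]; r2 [visible(node2) & ready(node2) -> flagged(node2)]. Adds bird(node2), flagged(node2).
Round 3: r11 [bird(node2) & penguin(node2) -> swims(node2)]. Adds swims(node2).
Round 4: r6 [swims(node2) & valid(node2) -> locked(node2)]. Adds locked(node2).
Round 5: r3 [locked(node2) & flagged(node2) -> metal(node2)]. Adds metal(node2).
Closure: {active(node2), approved(node2), bird(node2), blue(node2), flagged(node2), flies(node2), green(node2), large(node2), locked(node2), mammal(node2), metal(node2), open(node2), penguin(node2), ready(node2), red(node2), signed(node2), small(node2), swims(node2), valid(node2), visible(node2), wooden(node2)} — 21 facts.

21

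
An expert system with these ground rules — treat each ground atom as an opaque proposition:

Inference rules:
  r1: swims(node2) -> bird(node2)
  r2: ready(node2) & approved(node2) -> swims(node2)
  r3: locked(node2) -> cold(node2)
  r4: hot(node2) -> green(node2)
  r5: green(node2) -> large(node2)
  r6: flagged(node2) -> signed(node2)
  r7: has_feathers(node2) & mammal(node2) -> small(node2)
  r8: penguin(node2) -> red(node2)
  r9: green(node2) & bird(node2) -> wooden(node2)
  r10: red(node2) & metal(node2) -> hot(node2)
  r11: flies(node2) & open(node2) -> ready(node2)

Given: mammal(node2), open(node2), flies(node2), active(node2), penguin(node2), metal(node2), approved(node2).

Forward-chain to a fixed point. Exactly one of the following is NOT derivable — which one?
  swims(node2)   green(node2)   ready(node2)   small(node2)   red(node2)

[1] r8 [penguin(node2) -> red(node2)]; r11 [flies(node2) & open(node2) -> ready(node2)]. ⇒ new: red(node2), ready(node2).
[2] r2 [ready(node2) & approved(node2) -> swims(node2)]; r10 [red(node2) & metal(node2) -> hot(node2)]. ⇒ new: swims(node2), hot(node2).
[3] r1 [swims(node2) -> bird(node2)]; r4 [hot(node2) -> green(node2)]. ⇒ new: bird(node2), green(node2).
[4] r5 [green(node2) -> large(node2)]; r9 [green(node2) & bird(node2) -> wooden(node2)]. ⇒ new: large(node2), wooden(node2).
Derived: ready(node2) (round 1), green(node2) (round 3), red(node2) (round 1), swims(node2) (round 2). small(node2) never appears in any round.

small(node2)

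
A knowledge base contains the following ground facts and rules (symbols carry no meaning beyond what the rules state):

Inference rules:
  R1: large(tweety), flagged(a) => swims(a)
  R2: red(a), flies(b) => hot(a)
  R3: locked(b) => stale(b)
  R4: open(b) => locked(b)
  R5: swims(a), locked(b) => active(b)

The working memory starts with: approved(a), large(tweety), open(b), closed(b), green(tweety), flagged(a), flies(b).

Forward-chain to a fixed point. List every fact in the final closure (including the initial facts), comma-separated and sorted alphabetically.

Round 1: R1 [large(tweety), flagged(a) => swims(a)]; R4 [open(b) => locked(b)]. Adds swims(a), locked(b).
Round 2: R3 [locked(b) => stale(b)]; R5 [swims(a), locked(b) => active(b)]. Adds stale(b), active(b).

active(b), approved(a), closed(b), flagged(a), flies(b), green(tweety), large(tweety), locked(b), open(b), stale(b), swims(a)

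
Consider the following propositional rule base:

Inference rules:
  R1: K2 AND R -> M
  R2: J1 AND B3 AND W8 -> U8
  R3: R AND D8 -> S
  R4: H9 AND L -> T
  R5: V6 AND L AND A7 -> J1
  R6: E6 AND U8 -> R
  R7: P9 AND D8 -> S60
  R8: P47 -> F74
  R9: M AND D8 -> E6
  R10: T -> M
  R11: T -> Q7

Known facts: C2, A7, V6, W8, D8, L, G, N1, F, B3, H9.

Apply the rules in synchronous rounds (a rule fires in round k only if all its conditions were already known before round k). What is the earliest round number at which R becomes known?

4

[1] R4 [H9 AND L -> T]; R5 [V6 AND L AND A7 -> J1]. ⇒ new: T, J1.
[2] R2 [J1 AND B3 AND W8 -> U8]; R10 [T -> M]; R11 [T -> Q7]. ⇒ new: U8, M, Q7.
[3] R9 [M AND D8 -> E6]. ⇒ new: E6.
[4] R6 [E6 AND U8 -> R]. ⇒ new: R.
R first appears in round 4.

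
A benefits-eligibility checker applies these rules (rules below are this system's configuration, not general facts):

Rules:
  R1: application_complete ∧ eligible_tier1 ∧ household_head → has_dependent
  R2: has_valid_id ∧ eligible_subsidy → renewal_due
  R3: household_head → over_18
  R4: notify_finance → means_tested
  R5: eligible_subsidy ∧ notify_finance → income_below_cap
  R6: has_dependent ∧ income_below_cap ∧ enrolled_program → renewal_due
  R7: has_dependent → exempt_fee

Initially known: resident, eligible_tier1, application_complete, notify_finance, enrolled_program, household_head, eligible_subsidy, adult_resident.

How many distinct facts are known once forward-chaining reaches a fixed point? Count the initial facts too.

14

[1] R1 [application_complete ∧ eligible_tier1 ∧ household_head → has_dependent]; R3 [household_head → over_18]; R4 [notify_finance → means_tested]; R5 [eligible_subsidy ∧ notify_finance → income_below_cap]. ⇒ new: has_dependent, over_18, means_tested, income_below_cap.
[2] R6 [has_dependent ∧ income_below_cap ∧ enrolled_program → renewal_due]; R7 [has_dependent → exempt_fee]. ⇒ new: renewal_due, exempt_fee.
Closure: {adult_resident, application_complete, eligible_subsidy, eligible_tier1, enrolled_program, exempt_fee, has_dependent, household_head, income_below_cap, means_tested, notify_finance, over_18, renewal_due, resident} — 14 facts.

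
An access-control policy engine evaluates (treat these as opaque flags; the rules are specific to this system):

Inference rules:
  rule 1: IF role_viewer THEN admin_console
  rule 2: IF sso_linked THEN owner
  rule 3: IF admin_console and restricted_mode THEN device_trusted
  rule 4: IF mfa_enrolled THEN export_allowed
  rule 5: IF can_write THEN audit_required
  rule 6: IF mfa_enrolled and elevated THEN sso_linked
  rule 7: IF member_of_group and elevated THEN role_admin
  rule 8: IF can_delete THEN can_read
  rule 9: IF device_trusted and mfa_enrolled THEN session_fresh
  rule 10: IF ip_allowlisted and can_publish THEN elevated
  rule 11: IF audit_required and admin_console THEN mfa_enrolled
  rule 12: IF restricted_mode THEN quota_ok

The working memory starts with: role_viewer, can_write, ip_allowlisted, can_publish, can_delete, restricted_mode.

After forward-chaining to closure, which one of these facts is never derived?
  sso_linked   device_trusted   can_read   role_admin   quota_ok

Round 1 — rule 1, rule 5, rule 8, rule 10, rule 12, derive admin_console, audit_required, can_read, elevated, quota_ok.
Round 2 — rule 3, rule 11, derive device_trusted, mfa_enrolled.
Round 3 — rule 4, rule 6, rule 9, derive export_allowed, sso_linked, session_fresh.
Round 4 — rule 2, derive owner.
Derived: sso_linked (round 3), can_read (round 1), device_trusted (round 2), quota_ok (round 1). role_admin never appears in any round.

role_admin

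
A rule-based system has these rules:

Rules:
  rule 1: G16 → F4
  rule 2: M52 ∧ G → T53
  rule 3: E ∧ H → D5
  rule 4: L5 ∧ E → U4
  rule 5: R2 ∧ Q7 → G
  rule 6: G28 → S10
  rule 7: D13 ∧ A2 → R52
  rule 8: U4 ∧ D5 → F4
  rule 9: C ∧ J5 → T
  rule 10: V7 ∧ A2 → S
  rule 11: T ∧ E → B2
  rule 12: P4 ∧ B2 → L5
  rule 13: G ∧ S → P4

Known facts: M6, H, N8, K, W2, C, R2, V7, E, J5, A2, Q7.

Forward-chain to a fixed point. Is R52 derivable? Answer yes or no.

no

Round 1: rule 3 [E ∧ H → D5]; rule 5 [R2 ∧ Q7 → G]; rule 9 [C ∧ J5 → T]; rule 10 [V7 ∧ A2 → S]. New: D5, G, T, S.
Round 2: rule 11 [T ∧ E → B2]; rule 13 [G ∧ S → P4]. New: B2, P4.
Round 3: rule 12 [P4 ∧ B2 → L5]. New: L5.
Round 4: rule 4 [L5 ∧ E → U4]. New: U4.
Round 5: rule 8 [U4 ∧ D5 → F4]. New: F4.
Fixed point reached. R52 is concluded only by rule 7; rule 7 needs D13 (never derived).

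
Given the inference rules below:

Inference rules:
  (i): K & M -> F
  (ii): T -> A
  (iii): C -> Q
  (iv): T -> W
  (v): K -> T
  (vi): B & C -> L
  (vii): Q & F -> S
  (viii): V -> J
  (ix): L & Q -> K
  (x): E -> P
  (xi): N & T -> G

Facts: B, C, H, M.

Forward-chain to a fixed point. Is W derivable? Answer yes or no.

Round 1: (iii) [C -> Q]; (vi) [B & C -> L]. New: Q, L.
Round 2: (ix) [L & Q -> K]. New: K.
Round 3: (i) [K & M -> F]; (v) [K -> T]. New: F, T.
Round 4: (ii) [T -> A]; (iv) [T -> W]; (vii) [Q & F -> S]. New: A, W, S.
W appears in round 4, so it is derivable.

yes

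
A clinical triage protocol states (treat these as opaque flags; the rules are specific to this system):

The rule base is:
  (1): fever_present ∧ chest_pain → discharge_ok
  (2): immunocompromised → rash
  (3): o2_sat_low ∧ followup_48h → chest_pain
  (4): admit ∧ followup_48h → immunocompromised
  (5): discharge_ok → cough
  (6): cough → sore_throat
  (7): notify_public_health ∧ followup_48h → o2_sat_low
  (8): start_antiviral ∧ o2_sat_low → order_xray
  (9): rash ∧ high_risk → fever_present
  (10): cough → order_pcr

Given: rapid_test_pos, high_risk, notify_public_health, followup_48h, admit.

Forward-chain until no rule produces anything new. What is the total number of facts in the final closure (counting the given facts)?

14

Round 1: (4) [admit ∧ followup_48h → immunocompromised]; (7) [notify_public_health ∧ followup_48h → o2_sat_low]. Adds immunocompromised, o2_sat_low.
Round 2: (2) [immunocompromised → rash]; (3) [o2_sat_low ∧ followup_48h → chest_pain]. Adds rash, chest_pain.
Round 3: (9) [rash ∧ high_risk → fever_present]. Adds fever_present.
Round 4: (1) [fever_present ∧ chest_pain → discharge_ok]. Adds discharge_ok.
Round 5: (5) [discharge_ok → cough]. Adds cough.
Round 6: (6) [cough → sore_throat]; (10) [cough → order_pcr]. Adds sore_throat, order_pcr.
Closure: {admit, chest_pain, cough, discharge_ok, fever_present, followup_48h, high_risk, immunocompromised, notify_public_health, o2_sat_low, order_pcr, rapid_test_pos, rash, sore_throat} — 14 facts.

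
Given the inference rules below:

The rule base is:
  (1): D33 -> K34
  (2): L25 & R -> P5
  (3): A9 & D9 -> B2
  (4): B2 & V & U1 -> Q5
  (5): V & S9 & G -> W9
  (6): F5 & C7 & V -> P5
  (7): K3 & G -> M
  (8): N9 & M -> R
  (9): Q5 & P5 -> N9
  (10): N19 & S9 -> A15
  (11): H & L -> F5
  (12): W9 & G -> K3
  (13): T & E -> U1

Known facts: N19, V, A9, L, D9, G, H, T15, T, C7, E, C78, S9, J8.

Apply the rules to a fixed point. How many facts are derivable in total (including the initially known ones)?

25

Round 1 — (3), (5), (10), (11), (13), derive B2, W9, A15, F5, U1.
Round 2 — (4), (6), (12), derive Q5, P5, K3.
Round 3 — (7), (9), derive M, N9.
Round 4 — (8), derive R.
Closure: {A15, A9, B2, C7, C78, D9, E, F5, G, H, J8, K3, L, M, N19, N9, P5, Q5, R, S9, T, T15, U1, V, W9} — 25 facts.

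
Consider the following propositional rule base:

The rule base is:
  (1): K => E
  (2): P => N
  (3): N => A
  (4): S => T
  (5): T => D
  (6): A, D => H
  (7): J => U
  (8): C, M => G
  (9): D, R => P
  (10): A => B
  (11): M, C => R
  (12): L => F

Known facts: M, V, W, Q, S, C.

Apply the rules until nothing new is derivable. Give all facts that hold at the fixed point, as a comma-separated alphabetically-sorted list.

Round 1 fires (4), (8), (11), giving T, G, R.
Round 2 fires (5), giving D.
Round 3 fires (9), giving P.
Round 4 fires (2), giving N.
Round 5 fires (3), giving A.
Round 6 fires (6), (10), giving H, B.

A, B, C, D, G, H, M, N, P, Q, R, S, T, V, W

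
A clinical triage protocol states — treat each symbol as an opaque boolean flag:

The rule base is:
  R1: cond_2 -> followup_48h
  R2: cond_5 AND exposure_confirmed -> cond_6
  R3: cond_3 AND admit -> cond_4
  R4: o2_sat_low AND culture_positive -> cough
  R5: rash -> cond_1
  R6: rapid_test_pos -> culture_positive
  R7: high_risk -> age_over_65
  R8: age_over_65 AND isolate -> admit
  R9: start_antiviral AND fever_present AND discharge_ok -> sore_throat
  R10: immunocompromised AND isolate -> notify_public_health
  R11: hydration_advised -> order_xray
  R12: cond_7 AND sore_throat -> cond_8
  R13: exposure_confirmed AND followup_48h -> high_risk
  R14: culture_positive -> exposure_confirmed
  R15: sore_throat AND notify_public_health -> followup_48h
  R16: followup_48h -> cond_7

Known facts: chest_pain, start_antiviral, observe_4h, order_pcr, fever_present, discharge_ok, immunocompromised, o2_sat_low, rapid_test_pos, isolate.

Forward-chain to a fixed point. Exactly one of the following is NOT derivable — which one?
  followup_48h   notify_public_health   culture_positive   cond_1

Round 1: R6 [rapid_test_pos -> culture_positive]; R9 [start_antiviral AND fever_present AND discharge_ok -> sore_throat]; R10 [immunocompromised AND isolate -> notify_public_health]. New: culture_positive, sore_throat, notify_public_health.
Round 2: R4 [o2_sat_low AND culture_positive -> cough]; R14 [culture_positive -> exposure_confirmed]; R15 [sore_throat AND notify_public_health -> followup_48h]. New: cough, exposure_confirmed, followup_48h.
Round 3: R13 [exposure_confirmed AND followup_48h -> high_risk]; R16 [followup_48h -> cond_7]. New: high_risk, cond_7.
Round 4: R7 [high_risk -> age_over_65]; R12 [cond_7 AND sore_throat -> cond_8]. New: age_over_65, cond_8.
Round 5: R8 [age_over_65 AND isolate -> admit]. New: admit.
Derived: culture_positive (round 1), notify_public_health (round 1), followup_48h (round 2). cond_1 never appears in any round.

cond_1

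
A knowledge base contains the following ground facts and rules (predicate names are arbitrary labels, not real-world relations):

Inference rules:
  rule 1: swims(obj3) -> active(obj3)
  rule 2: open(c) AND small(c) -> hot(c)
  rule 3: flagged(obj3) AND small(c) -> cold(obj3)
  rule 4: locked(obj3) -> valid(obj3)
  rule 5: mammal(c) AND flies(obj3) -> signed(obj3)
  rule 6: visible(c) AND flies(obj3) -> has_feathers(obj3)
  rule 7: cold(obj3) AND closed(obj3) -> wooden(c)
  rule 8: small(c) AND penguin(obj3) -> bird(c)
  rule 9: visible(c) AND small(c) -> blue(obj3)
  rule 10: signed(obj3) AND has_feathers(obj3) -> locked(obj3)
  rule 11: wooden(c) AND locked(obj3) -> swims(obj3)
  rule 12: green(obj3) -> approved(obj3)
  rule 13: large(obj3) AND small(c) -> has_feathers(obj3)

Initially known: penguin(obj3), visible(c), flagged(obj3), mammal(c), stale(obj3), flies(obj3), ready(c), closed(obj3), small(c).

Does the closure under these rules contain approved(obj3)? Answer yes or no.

no

Round 1: rule 3 [flagged(obj3) AND small(c) -> cold(obj3)]; rule 5 [mammal(c) AND flies(obj3) -> signed(obj3)]; rule 6 [visible(c) AND flies(obj3) -> has_feathers(obj3)]; rule 8 [small(c) AND penguin(obj3) -> bird(c)]; rule 9 [visible(c) AND small(c) -> blue(obj3)]. New: cold(obj3), signed(obj3), has_feathers(obj3), bird(c), blue(obj3).
Round 2: rule 7 [cold(obj3) AND closed(obj3) -> wooden(c)]; rule 10 [signed(obj3) AND has_feathers(obj3) -> locked(obj3)]. New: wooden(c), locked(obj3).
Round 3: rule 4 [locked(obj3) -> valid(obj3)]; rule 11 [wooden(c) AND locked(obj3) -> swims(obj3)]. New: valid(obj3), swims(obj3).
Round 4: rule 1 [swims(obj3) -> active(obj3)]. New: active(obj3).
Fixed point reached. approved(obj3) is concluded only by rule 12; rule 12 needs green(obj3) (never derived).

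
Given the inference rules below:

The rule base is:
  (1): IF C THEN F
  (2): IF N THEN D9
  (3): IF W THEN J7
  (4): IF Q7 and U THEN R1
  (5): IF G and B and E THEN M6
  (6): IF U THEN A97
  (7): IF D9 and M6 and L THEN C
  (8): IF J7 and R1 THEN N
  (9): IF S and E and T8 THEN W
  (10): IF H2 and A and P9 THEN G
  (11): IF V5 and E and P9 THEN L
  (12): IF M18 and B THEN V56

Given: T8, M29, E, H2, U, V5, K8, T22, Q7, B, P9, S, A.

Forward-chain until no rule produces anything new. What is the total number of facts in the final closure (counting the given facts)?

Round 1: (4) [IF Q7 and U THEN R1]; (6) [IF U THEN A97]; (9) [IF S and E and T8 THEN W]; (10) [IF H2 and A and P9 THEN G]; (11) [IF V5 and E and P9 THEN L]. New: R1, A97, W, G, L.
Round 2: (3) [IF W THEN J7]; (5) [IF G and B and E THEN M6]. New: J7, M6.
Round 3: (8) [IF J7 and R1 THEN N]. New: N.
Round 4: (2) [IF N THEN D9]. New: D9.
Round 5: (7) [IF D9 and M6 and L THEN C]. New: C.
Round 6: (1) [IF C THEN F]. New: F.
Closure: {A, A97, B, C, D9, E, F, G, H2, J7, K8, L, M29, M6, N, P9, Q7, R1, S, T22, T8, U, V5, W} — 24 facts.

24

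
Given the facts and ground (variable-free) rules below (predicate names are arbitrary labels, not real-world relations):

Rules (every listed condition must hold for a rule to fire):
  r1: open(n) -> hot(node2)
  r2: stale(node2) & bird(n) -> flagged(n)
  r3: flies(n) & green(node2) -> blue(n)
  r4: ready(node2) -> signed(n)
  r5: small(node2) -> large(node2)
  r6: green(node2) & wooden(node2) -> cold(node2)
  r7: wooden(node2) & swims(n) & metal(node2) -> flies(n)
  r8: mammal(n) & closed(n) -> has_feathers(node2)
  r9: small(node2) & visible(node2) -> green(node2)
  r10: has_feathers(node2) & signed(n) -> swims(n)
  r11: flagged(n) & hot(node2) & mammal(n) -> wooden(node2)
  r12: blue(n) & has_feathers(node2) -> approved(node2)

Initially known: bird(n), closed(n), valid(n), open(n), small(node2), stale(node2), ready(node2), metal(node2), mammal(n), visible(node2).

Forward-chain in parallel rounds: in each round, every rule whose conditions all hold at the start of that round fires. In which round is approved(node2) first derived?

5

Round 1 fires r1, r2, r4, r5, r8, r9, giving hot(node2), flagged(n), signed(n), large(node2), has_feathers(node2), green(node2).
Round 2 fires r10, r11, giving swims(n), wooden(node2).
Round 3 fires r6, r7, giving cold(node2), flies(n).
Round 4 fires r3, giving blue(n).
Round 5 fires r12, giving approved(node2).
approved(node2) first appears in round 5.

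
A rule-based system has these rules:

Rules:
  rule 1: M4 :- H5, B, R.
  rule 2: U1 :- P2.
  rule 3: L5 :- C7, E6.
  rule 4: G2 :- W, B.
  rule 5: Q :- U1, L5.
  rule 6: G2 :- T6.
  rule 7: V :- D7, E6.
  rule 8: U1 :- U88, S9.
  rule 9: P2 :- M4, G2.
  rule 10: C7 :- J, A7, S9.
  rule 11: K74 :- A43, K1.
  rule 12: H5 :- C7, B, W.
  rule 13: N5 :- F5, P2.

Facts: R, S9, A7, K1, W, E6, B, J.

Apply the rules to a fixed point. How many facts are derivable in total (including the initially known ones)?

16

Round 1 — rule 4, rule 10, derive G2, C7.
Round 2 — rule 3, rule 12, derive L5, H5.
Round 3 — rule 1, derive M4.
Round 4 — rule 9, derive P2.
Round 5 — rule 2, derive U1.
Round 6 — rule 5, derive Q.
Closure: {A7, B, C7, E6, G2, H5, J, K1, L5, M4, P2, Q, R, S9, U1, W} — 16 facts.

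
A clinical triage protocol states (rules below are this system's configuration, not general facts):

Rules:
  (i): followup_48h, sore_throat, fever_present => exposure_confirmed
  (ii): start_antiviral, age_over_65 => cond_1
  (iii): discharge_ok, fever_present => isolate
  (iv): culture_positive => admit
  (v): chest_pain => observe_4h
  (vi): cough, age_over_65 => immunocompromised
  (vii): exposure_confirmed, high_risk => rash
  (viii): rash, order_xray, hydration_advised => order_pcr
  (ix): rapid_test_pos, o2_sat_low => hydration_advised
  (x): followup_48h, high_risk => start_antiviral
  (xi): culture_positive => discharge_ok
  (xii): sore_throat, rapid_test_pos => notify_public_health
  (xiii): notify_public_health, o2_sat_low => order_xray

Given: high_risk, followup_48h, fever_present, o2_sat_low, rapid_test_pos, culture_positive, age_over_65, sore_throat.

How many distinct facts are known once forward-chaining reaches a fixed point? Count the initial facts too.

Round 1: (i) [followup_48h, sore_throat, fever_present => exposure_confirmed]; (iv) [culture_positive => admit]; (ix) [rapid_test_pos, o2_sat_low => hydration_advised]; (x) [followup_48h, high_risk => start_antiviral]; (xi) [culture_positive => discharge_ok]; (xii) [sore_throat, rapid_test_pos => notify_public_health]. Adds exposure_confirmed, admit, hydration_advised, start_antiviral, discharge_ok, notify_public_health.
Round 2: (ii) [start_antiviral, age_over_65 => cond_1]; (iii) [discharge_ok, fever_present => isolate]; (vii) [exposure_confirmed, high_risk => rash]; (xiii) [notify_public_health, o2_sat_low => order_xray]. Adds cond_1, isolate, rash, order_xray.
Round 3: (viii) [rash, order_xray, hydration_advised => order_pcr]. Adds order_pcr.
Closure: {admit, age_over_65, cond_1, culture_positive, discharge_ok, exposure_confirmed, fever_present, followup_48h, high_risk, hydration_advised, isolate, notify_public_health, o2_sat_low, order_pcr, order_xray, rapid_test_pos, rash, sore_throat, start_antiviral} — 19 facts.

19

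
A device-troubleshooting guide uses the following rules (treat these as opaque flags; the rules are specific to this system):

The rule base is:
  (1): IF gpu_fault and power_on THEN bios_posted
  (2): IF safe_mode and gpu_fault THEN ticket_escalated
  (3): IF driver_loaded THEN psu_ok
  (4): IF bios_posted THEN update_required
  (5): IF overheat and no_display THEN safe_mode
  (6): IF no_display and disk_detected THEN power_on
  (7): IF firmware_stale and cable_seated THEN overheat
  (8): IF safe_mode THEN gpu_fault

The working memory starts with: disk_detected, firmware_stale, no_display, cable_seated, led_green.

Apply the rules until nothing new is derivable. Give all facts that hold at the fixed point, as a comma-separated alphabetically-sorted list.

Round 1 — (6), (7), derive power_on, overheat.
Round 2 — (5), derive safe_mode.
Round 3 — (8), derive gpu_fault.
Round 4 — (1), (2), derive bios_posted, ticket_escalated.
Round 5 — (4), derive update_required.

bios_posted, cable_seated, disk_detected, firmware_stale, gpu_fault, led_green, no_display, overheat, power_on, safe_mode, ticket_escalated, update_required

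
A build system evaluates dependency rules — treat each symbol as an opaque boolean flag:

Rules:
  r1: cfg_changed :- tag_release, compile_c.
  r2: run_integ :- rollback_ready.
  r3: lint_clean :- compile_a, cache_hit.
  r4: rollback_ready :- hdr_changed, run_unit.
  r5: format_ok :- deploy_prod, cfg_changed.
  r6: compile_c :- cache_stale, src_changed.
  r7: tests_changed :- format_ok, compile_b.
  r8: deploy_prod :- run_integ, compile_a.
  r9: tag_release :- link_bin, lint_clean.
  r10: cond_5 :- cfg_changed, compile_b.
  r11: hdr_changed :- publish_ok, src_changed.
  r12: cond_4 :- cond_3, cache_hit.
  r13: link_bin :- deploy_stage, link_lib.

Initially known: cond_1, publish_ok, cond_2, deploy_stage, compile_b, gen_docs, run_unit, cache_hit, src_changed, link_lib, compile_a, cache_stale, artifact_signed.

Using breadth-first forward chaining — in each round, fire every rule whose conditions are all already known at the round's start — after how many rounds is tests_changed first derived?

Round 1 fires r3, r6, r11, r13, giving lint_clean, compile_c, hdr_changed, link_bin.
Round 2 fires r4, r9, giving rollback_ready, tag_release.
Round 3 fires r1, r2, giving cfg_changed, run_integ.
Round 4 fires r8, r10, giving deploy_prod, cond_5.
Round 5 fires r5, giving format_ok.
Round 6 fires r7, giving tests_changed.
tests_changed first appears in round 6.

6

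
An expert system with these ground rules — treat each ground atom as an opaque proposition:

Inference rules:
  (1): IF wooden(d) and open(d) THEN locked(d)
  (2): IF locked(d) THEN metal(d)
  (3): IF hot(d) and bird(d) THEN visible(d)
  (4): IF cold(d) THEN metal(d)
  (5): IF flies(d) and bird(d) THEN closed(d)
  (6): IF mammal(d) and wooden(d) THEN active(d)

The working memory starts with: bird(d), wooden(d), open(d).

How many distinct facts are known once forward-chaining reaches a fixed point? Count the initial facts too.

Round 1 fires (1), giving locked(d).
Round 2 fires (2), giving metal(d).
Closure: {bird(d), locked(d), metal(d), open(d), wooden(d)} — 5 facts.

5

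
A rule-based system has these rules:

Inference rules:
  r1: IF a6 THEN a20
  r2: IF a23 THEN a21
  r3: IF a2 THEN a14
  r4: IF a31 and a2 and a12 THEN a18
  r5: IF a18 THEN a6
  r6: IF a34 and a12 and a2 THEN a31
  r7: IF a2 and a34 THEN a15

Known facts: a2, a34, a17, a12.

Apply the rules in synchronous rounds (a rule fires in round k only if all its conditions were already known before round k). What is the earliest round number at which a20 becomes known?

4

Round 1: r3 [IF a2 THEN a14]; r6 [IF a34 and a12 and a2 THEN a31]; r7 [IF a2 and a34 THEN a15]. New: a14, a31, a15.
Round 2: r4 [IF a31 and a2 and a12 THEN a18]. New: a18.
Round 3: r5 [IF a18 THEN a6]. New: a6.
Round 4: r1 [IF a6 THEN a20]. New: a20.
a20 first appears in round 4.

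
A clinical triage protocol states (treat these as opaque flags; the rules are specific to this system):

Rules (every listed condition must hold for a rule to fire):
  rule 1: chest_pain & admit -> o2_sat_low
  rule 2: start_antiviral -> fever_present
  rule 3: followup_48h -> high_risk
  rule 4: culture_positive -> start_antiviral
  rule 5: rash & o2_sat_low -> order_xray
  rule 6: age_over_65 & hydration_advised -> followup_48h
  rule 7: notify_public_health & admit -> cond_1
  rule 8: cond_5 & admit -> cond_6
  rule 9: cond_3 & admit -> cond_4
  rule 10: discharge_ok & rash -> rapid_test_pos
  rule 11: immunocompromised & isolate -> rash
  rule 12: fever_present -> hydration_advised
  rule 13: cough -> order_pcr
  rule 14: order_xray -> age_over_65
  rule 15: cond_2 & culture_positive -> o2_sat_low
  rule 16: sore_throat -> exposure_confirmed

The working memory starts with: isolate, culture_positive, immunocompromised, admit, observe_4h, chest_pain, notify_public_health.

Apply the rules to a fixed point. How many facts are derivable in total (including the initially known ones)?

[1] rule 1 [chest_pain & admit -> o2_sat_low]; rule 4 [culture_positive -> start_antiviral]; rule 7 [notify_public_health & admit -> cond_1]; rule 11 [immunocompromised & isolate -> rash]. ⇒ new: o2_sat_low, start_antiviral, cond_1, rash.
[2] rule 2 [start_antiviral -> fever_present]; rule 5 [rash & o2_sat_low -> order_xray]. ⇒ new: fever_present, order_xray.
[3] rule 12 [fever_present -> hydration_advised]; rule 14 [order_xray -> age_over_65]. ⇒ new: hydration_advised, age_over_65.
[4] rule 6 [age_over_65 & hydration_advised -> followup_48h]. ⇒ new: followup_48h.
[5] rule 3 [followup_48h -> high_risk]. ⇒ new: high_risk.
Closure: {admit, age_over_65, chest_pain, cond_1, culture_positive, fever_present, followup_48h, high_risk, hydration_advised, immunocompromised, isolate, notify_public_health, o2_sat_low, observe_4h, order_xray, rash, start_antiviral} — 17 facts.

17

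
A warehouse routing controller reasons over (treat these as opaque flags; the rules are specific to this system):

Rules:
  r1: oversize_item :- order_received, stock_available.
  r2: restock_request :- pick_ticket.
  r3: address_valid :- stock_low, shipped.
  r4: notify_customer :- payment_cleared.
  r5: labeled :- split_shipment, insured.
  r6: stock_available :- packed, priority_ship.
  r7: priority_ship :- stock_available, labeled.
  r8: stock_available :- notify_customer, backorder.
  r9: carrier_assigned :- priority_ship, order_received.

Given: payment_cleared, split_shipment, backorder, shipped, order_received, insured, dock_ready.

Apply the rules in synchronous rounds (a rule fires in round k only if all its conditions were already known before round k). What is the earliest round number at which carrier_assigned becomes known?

4

Round 1 — r4, r5, derive notify_customer, labeled.
Round 2 — r8, derive stock_available.
Round 3 — r1, r7, derive oversize_item, priority_ship.
Round 4 — r9, derive carrier_assigned.
carrier_assigned first appears in round 4.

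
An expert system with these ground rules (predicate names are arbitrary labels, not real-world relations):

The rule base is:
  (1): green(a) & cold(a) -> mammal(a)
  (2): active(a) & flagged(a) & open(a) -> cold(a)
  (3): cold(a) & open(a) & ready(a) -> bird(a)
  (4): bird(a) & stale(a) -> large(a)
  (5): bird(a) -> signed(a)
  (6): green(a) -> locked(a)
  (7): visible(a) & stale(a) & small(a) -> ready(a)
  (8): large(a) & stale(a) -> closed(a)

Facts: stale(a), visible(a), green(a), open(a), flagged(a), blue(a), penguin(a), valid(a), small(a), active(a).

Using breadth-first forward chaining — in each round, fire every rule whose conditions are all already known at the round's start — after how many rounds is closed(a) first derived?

Round 1: (2) [active(a) & flagged(a) & open(a) -> cold(a)]; (6) [green(a) -> locked(a)]; (7) [visible(a) & stale(a) & small(a) -> ready(a)]. New: cold(a), locked(a), ready(a).
Round 2: (1) [green(a) & cold(a) -> mammal(a)]; (3) [cold(a) & open(a) & ready(a) -> bird(a)]. New: mammal(a), bird(a).
Round 3: (4) [bird(a) & stale(a) -> large(a)]; (5) [bird(a) -> signed(a)]. New: large(a), signed(a).
Round 4: (8) [large(a) & stale(a) -> closed(a)]. New: closed(a).
closed(a) first appears in round 4.

4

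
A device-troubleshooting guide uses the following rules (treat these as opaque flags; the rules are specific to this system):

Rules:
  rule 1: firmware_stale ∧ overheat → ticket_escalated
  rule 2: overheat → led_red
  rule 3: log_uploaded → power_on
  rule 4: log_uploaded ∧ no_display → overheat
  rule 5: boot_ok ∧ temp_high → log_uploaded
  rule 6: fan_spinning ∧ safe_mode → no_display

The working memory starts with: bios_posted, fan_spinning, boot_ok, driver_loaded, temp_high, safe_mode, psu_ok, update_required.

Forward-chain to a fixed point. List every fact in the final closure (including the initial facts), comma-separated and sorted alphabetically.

bios_posted, boot_ok, driver_loaded, fan_spinning, led_red, log_uploaded, no_display, overheat, power_on, psu_ok, safe_mode, temp_high, update_required

Round 1 — rule 5, rule 6, derive log_uploaded, no_display.
Round 2 — rule 3, rule 4, derive power_on, overheat.
Round 3 — rule 2, derive led_red.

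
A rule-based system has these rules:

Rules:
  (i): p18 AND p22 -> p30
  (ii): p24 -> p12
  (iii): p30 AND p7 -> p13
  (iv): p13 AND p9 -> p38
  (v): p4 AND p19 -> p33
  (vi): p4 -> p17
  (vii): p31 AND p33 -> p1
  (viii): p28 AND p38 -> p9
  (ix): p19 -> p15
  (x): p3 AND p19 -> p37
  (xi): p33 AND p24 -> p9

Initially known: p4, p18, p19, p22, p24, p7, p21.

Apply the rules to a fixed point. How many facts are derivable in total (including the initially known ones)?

15

Round 1 — (i), (ii), (v), (vi), (ix), derive p30, p12, p33, p17, p15.
Round 2 — (iii), (xi), derive p13, p9.
Round 3 — (iv), derive p38.
Closure: {p12, p13, p15, p17, p18, p19, p21, p22, p24, p30, p33, p38, p4, p7, p9} — 15 facts.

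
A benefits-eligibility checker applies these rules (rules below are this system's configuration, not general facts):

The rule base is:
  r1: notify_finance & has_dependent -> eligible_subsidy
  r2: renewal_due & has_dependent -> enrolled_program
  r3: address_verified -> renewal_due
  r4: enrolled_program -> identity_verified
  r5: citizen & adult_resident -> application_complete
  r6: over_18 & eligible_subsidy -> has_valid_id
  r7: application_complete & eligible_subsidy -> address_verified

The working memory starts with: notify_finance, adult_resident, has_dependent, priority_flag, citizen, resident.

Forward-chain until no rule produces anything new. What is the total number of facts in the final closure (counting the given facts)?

[1] r1 [notify_finance & has_dependent -> eligible_subsidy]; r5 [citizen & adult_resident -> application_complete]. ⇒ new: eligible_subsidy, application_complete.
[2] r7 [application_complete & eligible_subsidy -> address_verified]. ⇒ new: address_verified.
[3] r3 [address_verified -> renewal_due]. ⇒ new: renewal_due.
[4] r2 [renewal_due & has_dependent -> enrolled_program]. ⇒ new: enrolled_program.
[5] r4 [enrolled_program -> identity_verified]. ⇒ new: identity_verified.
Closure: {address_verified, adult_resident, application_complete, citizen, eligible_subsidy, enrolled_program, has_dependent, identity_verified, notify_finance, priority_flag, renewal_due, resident} — 12 facts.

12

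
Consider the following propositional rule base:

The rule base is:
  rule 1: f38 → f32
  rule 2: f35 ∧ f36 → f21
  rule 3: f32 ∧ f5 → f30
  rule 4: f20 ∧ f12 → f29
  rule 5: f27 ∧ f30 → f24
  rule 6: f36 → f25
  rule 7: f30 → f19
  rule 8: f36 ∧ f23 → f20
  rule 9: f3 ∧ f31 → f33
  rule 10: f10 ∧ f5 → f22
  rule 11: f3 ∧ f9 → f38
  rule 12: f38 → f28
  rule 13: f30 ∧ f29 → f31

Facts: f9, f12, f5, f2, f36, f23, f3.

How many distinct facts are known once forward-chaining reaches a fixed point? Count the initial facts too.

Round 1: rule 6 [f36 → f25]; rule 8 [f36 ∧ f23 → f20]; rule 11 [f3 ∧ f9 → f38]. Adds f25, f20, f38.
Round 2: rule 1 [f38 → f32]; rule 4 [f20 ∧ f12 → f29]; rule 12 [f38 → f28]. Adds f32, f29, f28.
Round 3: rule 3 [f32 ∧ f5 → f30]. Adds f30.
Round 4: rule 7 [f30 → f19]; rule 13 [f30 ∧ f29 → f31]. Adds f19, f31.
Round 5: rule 9 [f3 ∧ f31 → f33]. Adds f33.
Closure: {f12, f19, f2, f20, f23, f25, f28, f29, f3, f30, f31, f32, f33, f36, f38, f5, f9} — 17 facts.

17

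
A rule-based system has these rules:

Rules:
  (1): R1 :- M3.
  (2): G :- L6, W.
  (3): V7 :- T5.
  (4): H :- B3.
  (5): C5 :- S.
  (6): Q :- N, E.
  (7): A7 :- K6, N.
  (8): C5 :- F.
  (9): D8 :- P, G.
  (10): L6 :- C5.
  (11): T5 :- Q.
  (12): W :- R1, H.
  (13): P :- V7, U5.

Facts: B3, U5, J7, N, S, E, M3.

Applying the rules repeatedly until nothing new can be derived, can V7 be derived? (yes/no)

yes

Round 1 fires (1), (4), (5), (6), giving R1, H, C5, Q.
Round 2 fires (10), (11), (12), giving L6, T5, W.
Round 3 fires (2), (3), giving G, V7.
Round 4 fires (13), giving P.
Round 5 fires (9), giving D8.
V7 appears in round 3, so it is derivable.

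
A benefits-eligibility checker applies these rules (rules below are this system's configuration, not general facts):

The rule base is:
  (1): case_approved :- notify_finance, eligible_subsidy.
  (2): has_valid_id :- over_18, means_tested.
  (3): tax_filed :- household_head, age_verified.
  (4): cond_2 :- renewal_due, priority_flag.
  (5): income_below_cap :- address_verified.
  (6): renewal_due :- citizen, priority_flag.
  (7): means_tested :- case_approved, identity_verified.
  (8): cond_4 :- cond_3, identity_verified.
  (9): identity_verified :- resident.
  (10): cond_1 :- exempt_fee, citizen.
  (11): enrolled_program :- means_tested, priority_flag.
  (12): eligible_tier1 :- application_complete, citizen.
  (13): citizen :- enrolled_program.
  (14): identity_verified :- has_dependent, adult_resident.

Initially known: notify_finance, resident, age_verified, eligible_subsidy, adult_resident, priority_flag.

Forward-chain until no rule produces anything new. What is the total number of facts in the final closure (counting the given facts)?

13

Round 1 fires (1), (9), giving case_approved, identity_verified.
Round 2 fires (7), giving means_tested.
Round 3 fires (11), giving enrolled_program.
Round 4 fires (13), giving citizen.
Round 5 fires (6), giving renewal_due.
Round 6 fires (4), giving cond_2.
Closure: {adult_resident, age_verified, case_approved, citizen, cond_2, eligible_subsidy, enrolled_program, identity_verified, means_tested, notify_finance, priority_flag, renewal_due, resident} — 13 facts.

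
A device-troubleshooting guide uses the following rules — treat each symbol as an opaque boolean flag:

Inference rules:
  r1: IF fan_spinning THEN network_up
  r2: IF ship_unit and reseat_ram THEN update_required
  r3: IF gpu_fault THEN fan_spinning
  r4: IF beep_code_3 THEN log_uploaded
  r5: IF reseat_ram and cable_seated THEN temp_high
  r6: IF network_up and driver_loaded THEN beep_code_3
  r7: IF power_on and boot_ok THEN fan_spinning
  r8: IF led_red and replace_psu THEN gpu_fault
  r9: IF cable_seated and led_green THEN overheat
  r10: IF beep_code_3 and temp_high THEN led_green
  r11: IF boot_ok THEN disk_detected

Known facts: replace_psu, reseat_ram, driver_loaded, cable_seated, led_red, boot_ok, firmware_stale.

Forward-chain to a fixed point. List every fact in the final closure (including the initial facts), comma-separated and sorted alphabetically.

[1] r5 [IF reseat_ram and cable_seated THEN temp_high]; r8 [IF led_red and replace_psu THEN gpu_fault]; r11 [IF boot_ok THEN disk_detected]. ⇒ new: temp_high, gpu_fault, disk_detected.
[2] r3 [IF gpu_fault THEN fan_spinning]. ⇒ new: fan_spinning.
[3] r1 [IF fan_spinning THEN network_up]. ⇒ new: network_up.
[4] r6 [IF network_up and driver_loaded THEN beep_code_3]. ⇒ new: beep_code_3.
[5] r4 [IF beep_code_3 THEN log_uploaded]; r10 [IF beep_code_3 and temp_high THEN led_green]. ⇒ new: log_uploaded, led_green.
[6] r9 [IF cable_seated and led_green THEN overheat]. ⇒ new: overheat.

beep_code_3, boot_ok, cable_seated, disk_detected, driver_loaded, fan_spinning, firmware_stale, gpu_fault, led_green, led_red, log_uploaded, network_up, overheat, replace_psu, reseat_ram, temp_high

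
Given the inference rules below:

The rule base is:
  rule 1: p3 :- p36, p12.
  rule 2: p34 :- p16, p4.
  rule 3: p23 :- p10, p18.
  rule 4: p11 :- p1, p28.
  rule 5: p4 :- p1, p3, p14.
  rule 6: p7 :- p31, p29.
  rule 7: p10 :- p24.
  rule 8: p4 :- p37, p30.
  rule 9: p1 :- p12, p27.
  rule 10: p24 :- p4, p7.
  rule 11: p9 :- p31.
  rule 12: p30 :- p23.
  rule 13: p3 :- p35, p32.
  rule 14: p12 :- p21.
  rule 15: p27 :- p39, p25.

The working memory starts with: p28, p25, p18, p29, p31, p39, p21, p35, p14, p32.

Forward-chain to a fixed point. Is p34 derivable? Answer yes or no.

no

Round 1 — rule 6, rule 11, rule 13, rule 14, rule 15, derive p7, p9, p3, p12, p27.
Round 2 — rule 9, derive p1.
Round 3 — rule 4, rule 5, derive p11, p4.
Round 4 — rule 10, derive p24.
Round 5 — rule 7, derive p10.
Round 6 — rule 3, derive p23.
Round 7 — rule 12, derive p30.
Fixed point reached. p34 is concluded only by rule 2; rule 2 needs p16 (never derived).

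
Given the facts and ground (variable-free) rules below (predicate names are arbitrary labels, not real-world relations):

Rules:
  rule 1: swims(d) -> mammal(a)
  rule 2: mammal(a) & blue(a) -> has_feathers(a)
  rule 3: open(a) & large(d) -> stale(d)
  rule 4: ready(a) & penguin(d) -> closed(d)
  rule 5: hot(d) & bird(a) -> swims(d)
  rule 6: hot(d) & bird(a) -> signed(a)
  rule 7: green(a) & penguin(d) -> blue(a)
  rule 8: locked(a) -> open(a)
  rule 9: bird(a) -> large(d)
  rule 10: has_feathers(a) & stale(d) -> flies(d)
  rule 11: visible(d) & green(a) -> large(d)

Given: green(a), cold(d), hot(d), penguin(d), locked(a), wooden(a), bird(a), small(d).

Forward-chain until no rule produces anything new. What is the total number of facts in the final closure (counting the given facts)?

17

Round 1: rule 5 [hot(d) & bird(a) -> swims(d)]; rule 6 [hot(d) & bird(a) -> signed(a)]; rule 7 [green(a) & penguin(d) -> blue(a)]; rule 8 [locked(a) -> open(a)]; rule 9 [bird(a) -> large(d)]. New: swims(d), signed(a), blue(a), open(a), large(d).
Round 2: rule 1 [swims(d) -> mammal(a)]; rule 3 [open(a) & large(d) -> stale(d)]. New: mammal(a), stale(d).
Round 3: rule 2 [mammal(a) & blue(a) -> has_feathers(a)]. New: has_feathers(a).
Round 4: rule 10 [has_feathers(a) & stale(d) -> flies(d)]. New: flies(d).
Closure: {bird(a), blue(a), cold(d), flies(d), green(a), has_feathers(a), hot(d), large(d), locked(a), mammal(a), open(a), penguin(d), signed(a), small(d), stale(d), swims(d), wooden(a)} — 17 facts.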